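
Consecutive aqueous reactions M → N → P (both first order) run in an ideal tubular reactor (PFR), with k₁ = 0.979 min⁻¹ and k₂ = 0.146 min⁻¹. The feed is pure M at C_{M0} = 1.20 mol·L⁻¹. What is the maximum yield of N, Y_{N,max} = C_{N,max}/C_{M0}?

For a first-order series the maximum intermediate yield is C_{N,max}/C_{M0} = (k₁/k₂)^[k₂/(k₂−k₁)].
= (0.979/0.146)^(0.146/(0.146−0.979)) = (6.705)^(-0.1753) = 0.7164.

0.716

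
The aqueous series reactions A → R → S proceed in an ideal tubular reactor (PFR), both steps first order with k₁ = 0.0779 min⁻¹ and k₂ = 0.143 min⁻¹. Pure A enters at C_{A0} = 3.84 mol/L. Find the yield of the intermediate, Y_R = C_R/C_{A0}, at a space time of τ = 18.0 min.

0.203

For first-order series with pure A initially, C_R(τ) = k₁C_{A0}/(k₂−k₁)·(e^(−k₁τ) − e^(−k₂τ)).
e^(−k₁τ) = e^(−0.0779×18.0) = e^(−1.402) = 0.2461; e^(−k₂τ) = e^(−2.574) = 0.07623.
C_R = 0.0779×3.84/(0.143−0.0779) × (0.2461−0.07623) = 4.595×0.1698 = 0.7803 mol/L.
Y_R = C_R/C_{A0} = 0.7803/3.84 = 0.203.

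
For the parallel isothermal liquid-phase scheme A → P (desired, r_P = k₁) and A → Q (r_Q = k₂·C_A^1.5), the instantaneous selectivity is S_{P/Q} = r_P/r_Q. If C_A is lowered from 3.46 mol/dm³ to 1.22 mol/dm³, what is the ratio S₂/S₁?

S_{P/Q} = (k₁/k₂)·C_A^-1.5, so S₂/S₁ = (C_{A,2}/C_{A,1})^-1.5.
= (1.22/3.46)^(-1.5) = (0.3526)^(-1.5) = 4.78.
Selectivity toward P rises as C_A falls — low-concentration operation is favoured.

4.78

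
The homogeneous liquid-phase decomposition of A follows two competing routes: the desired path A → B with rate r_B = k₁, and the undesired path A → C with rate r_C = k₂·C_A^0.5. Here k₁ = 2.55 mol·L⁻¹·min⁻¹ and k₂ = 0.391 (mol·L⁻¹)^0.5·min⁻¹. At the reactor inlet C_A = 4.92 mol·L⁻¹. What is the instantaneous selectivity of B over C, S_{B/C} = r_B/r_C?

2.94

S_{B/C} = r_B/r_C = (k₁)/(k₂·C_A^0.5) = (k₁/k₂)·C_A^-0.5.
= (2.55) / (0.391×4.920^0.5) = 2.550/0.8673 = 2.94.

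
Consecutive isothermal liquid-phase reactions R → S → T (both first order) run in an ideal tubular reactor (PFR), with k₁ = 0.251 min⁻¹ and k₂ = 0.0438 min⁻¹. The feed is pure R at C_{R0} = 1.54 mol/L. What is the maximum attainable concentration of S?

1.06 mol/L

Evaluating C_S at τ_opt = ln(k₂/k₁)/(k₂−k₁) gives C_{S,max}/C_{R0} = (k₁/k₂)^[k₂/(k₂−k₁)].
= (0.251/0.0438)^(0.0438/(0.0438−0.251)) = (5.731)^(-0.2114) = 0.6914.
C_{S,max} = 0.6914×1.54 = 1.06 mol/L.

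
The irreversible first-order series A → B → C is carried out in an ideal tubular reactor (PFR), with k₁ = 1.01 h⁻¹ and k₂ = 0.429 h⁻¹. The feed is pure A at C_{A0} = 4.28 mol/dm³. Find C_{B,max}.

2.27 mol/dm³

Evaluating C_B at τ_opt = ln(k₂/k₁)/(k₂−k₁) gives C_{B,max}/C_{A0} = (k₁/k₂)^[k₂/(k₂−k₁)].
= (1.01/0.429)^(0.429/(0.429−1.01)) = (2.354)^(-0.7384) = 0.5314.
C_{B,max} = 0.5314×4.28 = 2.27 mol/dm³.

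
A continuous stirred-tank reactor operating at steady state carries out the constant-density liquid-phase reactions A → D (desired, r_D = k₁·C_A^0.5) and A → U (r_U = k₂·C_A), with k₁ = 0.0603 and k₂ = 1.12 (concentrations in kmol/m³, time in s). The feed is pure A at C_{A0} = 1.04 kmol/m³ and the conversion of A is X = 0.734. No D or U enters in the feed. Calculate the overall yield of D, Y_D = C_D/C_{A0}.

0.0682

Exit C_A = C_{A0}(1−X) = 1.04×0.266 = 0.2766 kmol/m³.
Rates in a CSTR are evaluated at the outlet concentration: r_D = 0.0603×0.2766^0.5 = 0.03172, r_U = 1.12×0.2766 = 0.3098.
Fraction of consumed A going to D: r_D/(r_D+r_U) = 0.09286.
C_D = 0.09286·C_{A0}·X = 0.09286×1.04×0.734 = 0.0709 kmol/m³; Y_D = C_D/C_{A0} = 0.0682.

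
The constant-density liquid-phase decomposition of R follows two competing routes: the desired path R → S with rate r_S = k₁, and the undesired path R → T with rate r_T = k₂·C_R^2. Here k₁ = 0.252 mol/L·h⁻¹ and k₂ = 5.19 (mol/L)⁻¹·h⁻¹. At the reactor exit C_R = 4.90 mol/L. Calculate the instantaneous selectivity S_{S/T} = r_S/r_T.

0.00202

S_{S/T} = r_S/r_T = (k₁)/(k₂·C_R^2) = (k₁/k₂)·C_R^-2.
= (0.252) / (5.19×4.900^2) = 0.2520/124.6 = 0.00202.
The undesired path is higher order in R, so low C_R (CSTR or dilute feed) favours S.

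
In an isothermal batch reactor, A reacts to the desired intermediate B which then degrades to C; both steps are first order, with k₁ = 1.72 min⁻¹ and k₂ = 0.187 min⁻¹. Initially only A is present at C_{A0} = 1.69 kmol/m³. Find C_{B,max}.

1.29 kmol/m³

At the optimum, C_{B,max}/C_{A0} = (k₁/k₂)^[k₂/(k₂−k₁)].
= (1.72/0.187)^(0.187/(0.187−1.72)) = (9.198)^(-0.1220) = 0.7629.
C_{B,max} = 0.7629×1.69 = 1.29 kmol/m³.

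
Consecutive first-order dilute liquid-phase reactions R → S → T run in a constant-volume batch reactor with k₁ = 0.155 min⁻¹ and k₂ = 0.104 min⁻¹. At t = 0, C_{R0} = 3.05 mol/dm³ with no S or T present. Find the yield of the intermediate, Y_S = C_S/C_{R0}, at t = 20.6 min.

The intermediate concentration in a first-order A→B→C sequence is C_S = k₁C_{R0}(e^(−k₁t) − e^(−k₂t))/(k₂−k₁).
e^(−k₁t) = e^(−0.155×20.6) = e^(−3.193) = 0.04105; e^(−k₂t) = e^(−2.142) = 0.1174.
C_S = 0.155×3.05/(0.104−0.155) × (0.04105−0.1174) = (-9.270)×(-0.07632) = 0.7075 mol/dm³.
Y_S = C_S/C_{R0} = 0.7075/3.05 = 0.232.

0.232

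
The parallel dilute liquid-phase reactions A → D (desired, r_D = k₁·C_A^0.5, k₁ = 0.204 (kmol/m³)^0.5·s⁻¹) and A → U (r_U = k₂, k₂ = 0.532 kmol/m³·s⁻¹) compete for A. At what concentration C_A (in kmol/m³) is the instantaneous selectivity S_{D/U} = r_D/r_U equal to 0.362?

S_{D/U} = (k₁/k₂)·C_A^0.5 ⇒ C_A = (S·k₂/k₁)^(2).
= (0.362×0.532/0.204)^(2) = (0.9440)^(2) = 0.891 kmol/m³.

0.891 kmol/m³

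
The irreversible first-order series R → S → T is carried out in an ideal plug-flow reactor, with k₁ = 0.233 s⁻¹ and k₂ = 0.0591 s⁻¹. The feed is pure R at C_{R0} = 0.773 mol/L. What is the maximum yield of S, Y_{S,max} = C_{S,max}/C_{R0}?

Evaluating C_S at τ_opt = ln(k₂/k₁)/(k₂−k₁) gives C_{S,max}/C_{R0} = (k₁/k₂)^[k₂/(k₂−k₁)].
= (0.233/0.0591)^(0.0591/(0.0591−0.233)) = (3.942)^(-0.3399) = 0.6274.

0.627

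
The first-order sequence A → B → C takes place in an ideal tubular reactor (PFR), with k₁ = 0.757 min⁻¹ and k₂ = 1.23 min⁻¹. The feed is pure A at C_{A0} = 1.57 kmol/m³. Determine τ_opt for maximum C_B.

Setting dC_B/dτ = 0 gives τ_opt = ln(k₂/k₁)/(k₂−k₁).
= ln(1.23/0.757)/(1.23−0.757) = ln(1.625)/0.4730 = 0.4854/0.4730 = 1.03 min.

1.03 min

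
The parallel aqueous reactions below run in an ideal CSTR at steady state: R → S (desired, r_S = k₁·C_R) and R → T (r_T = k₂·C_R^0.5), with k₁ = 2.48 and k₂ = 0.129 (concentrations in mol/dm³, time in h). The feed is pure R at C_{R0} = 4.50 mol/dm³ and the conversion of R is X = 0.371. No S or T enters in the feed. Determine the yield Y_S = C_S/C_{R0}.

0.360

Exit C_R = C_{R0}(1−X) = 4.50×0.629 = 2.830 mol/dm³.
In a CSTR the entire volume is at exit conditions, so r_S = 2.48×2.830 = 7.020 and r_T = 0.129×2.830^0.5 = 0.2170.
Fraction of consumed R going to S: r_S/(r_S+r_T) = 0.9700.
C_S = 0.9700·C_{R0}·X = 0.9700×4.50×0.371 = 1.62 mol/dm³; Y_S = C_S/C_{R0} = 0.360.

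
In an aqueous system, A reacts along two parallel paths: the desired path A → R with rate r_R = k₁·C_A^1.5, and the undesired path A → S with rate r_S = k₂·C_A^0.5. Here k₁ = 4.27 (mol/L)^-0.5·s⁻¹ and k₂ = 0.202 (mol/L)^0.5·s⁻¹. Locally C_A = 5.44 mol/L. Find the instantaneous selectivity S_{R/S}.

S_{R/S} = r_R/r_S = (k₁·C_A^1.5)/(k₂·C_A^0.5) = (k₁/k₂)·C_A.
= (4.27×5.440^1.5) / (0.202×5.440^0.5) = 54.18/0.4711 = 115.
Since the desired path is higher order in A, keeping C_A high (PFR or concentrated feed) favours R.

115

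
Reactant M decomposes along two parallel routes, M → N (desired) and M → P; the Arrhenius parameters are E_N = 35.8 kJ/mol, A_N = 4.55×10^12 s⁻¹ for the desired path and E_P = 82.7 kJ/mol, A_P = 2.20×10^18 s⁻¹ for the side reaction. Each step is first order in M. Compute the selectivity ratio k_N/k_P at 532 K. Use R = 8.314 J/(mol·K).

0.0833

Since both paths have the same order in M, the concentration cancels and S_{N/P} = k_N/k_P = (A_N/A_P)·exp[(E_P−E_N)/(RT)].
(E_P−E_N)/(RT) = (82.7−35.8)×10³/(8.314×532) = 46900/4423 = 10.60.
k_N/k_P = (4.55×10^12/2.20×10^18)·exp(10.60) = 2.068×10^-6 × 40277 = 0.0833.
Since E_N < E_P, lowering the temperature improves selectivity toward N.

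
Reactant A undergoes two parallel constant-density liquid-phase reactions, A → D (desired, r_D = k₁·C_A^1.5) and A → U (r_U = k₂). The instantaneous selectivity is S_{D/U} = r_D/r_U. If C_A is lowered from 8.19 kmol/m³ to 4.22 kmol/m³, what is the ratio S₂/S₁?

S_{D/U} = (k₁/k₂)·C_A^1.5, so S₂/S₁ = (C_{A,2}/C_{A,1})^1.5.
= (4.22/8.19)^1.5 = (0.5153)^1.5 = 0.370.

0.370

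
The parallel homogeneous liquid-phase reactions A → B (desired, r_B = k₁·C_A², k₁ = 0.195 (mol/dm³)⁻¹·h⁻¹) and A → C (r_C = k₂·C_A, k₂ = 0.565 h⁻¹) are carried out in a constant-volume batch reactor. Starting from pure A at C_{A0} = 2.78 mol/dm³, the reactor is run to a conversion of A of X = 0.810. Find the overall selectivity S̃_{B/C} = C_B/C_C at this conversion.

0.538

C_A = C_{A0}(1−X) = 0.5282 mol/dm³.
Along a PFR/batch, dC_C/dC_A = −r_C/(r_B+r_C) = −k₂/(k₂+k₁·C_A).
Integrating from C_{A0} to C_A: C_C = (0.565/0.195)·ln[(0.565+0.195·2.78)/(0.565+0.195·0.528)] = 2.897·ln(1.107/0.6680) = 1.464 mol/dm³.
Then C_B = (C_{A0}−C_A) − C_C = 2.252 − 1.464 = 0.7880 mol/dm³.
S̃_{B/C} = C_B/C_C = 0.7880/1.464 = 0.538.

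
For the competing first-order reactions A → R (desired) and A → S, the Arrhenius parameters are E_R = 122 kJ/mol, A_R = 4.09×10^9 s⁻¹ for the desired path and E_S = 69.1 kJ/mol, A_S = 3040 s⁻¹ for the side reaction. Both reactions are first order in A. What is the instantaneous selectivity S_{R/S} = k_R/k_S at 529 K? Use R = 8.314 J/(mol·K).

8.04

k_R/k_S = (A_R/A_S)·exp[−(E_R−E_S)/(RT)] = (A_R/A_S)·exp[(E_S−E_R)/(RT)].
(E_S−E_R)/(RT) = (69.1−122)×10³/(8.314×529) = -52900/4398 = -12.03.
k_R/k_S = (4.09×10^9/3040)·exp(-12.03) = 1.345×10^6 × 5.975×10^-6 = 8.04.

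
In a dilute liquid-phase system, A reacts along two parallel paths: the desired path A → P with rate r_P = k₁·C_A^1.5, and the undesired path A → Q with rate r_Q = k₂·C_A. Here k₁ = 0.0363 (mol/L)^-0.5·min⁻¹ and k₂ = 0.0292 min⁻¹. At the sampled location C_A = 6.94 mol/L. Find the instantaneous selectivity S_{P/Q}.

S_{P/Q} = r_P/r_Q = (k₁·C_A^1.5)/(k₂·C_A) = (k₁/k₂)·C_A^0.5.
= (0.0363×6.940^1.5) / (0.0292×6.940) = 0.6637/0.2026 = 3.27.
Since the desired path is higher order in A, keeping C_A high (PFR or concentrated feed) favours P.

3.27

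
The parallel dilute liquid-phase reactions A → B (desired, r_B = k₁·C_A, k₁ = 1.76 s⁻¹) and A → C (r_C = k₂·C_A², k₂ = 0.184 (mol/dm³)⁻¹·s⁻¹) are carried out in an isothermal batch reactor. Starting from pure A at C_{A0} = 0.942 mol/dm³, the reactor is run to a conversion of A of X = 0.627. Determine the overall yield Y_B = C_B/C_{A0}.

0.587

C_A = C_{A0}(1−X) = 0.3514 mol/dm³.
Along a PFR/batch, dC_B/dC_A = −r_B/(r_B+r_C) = −k₁/(k₁+k₂·C_A).
Integrating from C_{A0} to C_A: C_B = (1.76/0.184)·ln[(1.76+0.184·0.942)/(1.76+0.184·0.351)] = 9.565·ln(1.933/1.825) = 0.5534 mol/dm³.
Y_B = C_B/C_{A0} = 0.5534/0.942 = 0.587.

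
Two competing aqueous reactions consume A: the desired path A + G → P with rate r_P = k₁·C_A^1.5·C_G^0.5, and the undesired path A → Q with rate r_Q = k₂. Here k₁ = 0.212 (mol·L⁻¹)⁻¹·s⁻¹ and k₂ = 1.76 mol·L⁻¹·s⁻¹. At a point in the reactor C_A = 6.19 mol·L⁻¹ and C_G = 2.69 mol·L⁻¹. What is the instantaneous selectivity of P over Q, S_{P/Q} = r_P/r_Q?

S_{P/Q} = r_P/r_Q = (k₁·C_A^1.5·C_G^0.5)/(k₂) = (k₁/k₂)·C_A^1.5·C_G^0.5.
= (0.212×6.190^1.5×2.690^0.5) / (1.76) = 5.355/1.760 = 3.04.

3.04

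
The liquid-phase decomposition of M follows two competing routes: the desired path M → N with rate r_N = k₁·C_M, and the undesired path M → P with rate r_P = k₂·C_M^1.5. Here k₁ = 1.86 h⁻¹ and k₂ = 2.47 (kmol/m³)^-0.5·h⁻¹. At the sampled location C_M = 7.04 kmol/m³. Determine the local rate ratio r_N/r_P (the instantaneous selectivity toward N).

0.284

S_{N/P} = r_N/r_P = (k₁·C_M)/(k₂·C_M^1.5) = (k₁/k₂)·C_M^-0.5.
= (1.86×7.040) / (2.47×7.040^1.5) = 13.09/46.14 = 0.284.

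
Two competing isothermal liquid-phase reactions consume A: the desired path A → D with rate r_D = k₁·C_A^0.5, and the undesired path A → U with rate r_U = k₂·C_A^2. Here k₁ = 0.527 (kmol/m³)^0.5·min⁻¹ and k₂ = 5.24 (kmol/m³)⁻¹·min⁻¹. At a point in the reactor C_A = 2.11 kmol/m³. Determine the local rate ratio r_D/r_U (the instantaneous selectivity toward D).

0.0328

S_{D/U} = r_D/r_U = (k₁·C_A^0.5)/(k₂·C_A^2) = (k₁/k₂)·C_A^-1.5.
= (0.527×2.110^0.5) / (5.24×2.110^2) = 0.7655/23.33 = 0.0328.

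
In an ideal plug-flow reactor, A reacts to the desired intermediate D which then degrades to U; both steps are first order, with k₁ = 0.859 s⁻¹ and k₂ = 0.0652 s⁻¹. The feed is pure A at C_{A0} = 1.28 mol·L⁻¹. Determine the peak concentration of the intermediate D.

At the optimum, C_{D,max}/C_{A0} = (k₁/k₂)^[k₂/(k₂−k₁)].
= (0.859/0.0652)^(0.0652/(0.0652−0.859)) = (13.17)^(-0.08214) = 0.8091.
C_{D,max} = 0.8091×1.28 = 1.04 mol·L⁻¹.

1.04 mol·L⁻¹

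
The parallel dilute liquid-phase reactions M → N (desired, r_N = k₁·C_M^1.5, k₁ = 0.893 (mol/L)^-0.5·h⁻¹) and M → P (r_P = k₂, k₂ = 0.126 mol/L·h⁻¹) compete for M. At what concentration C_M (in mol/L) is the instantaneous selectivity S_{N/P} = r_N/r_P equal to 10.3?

S_{N/P} = (k₁/k₂)·C_M^1.5 ⇒ C_M = (S·k₂/k₁)^(1/1.5).
= (10.3×0.126/0.893)^(0.6667) = (1.453)^(0.6667) = 1.28 mol/L.

1.28 mol/L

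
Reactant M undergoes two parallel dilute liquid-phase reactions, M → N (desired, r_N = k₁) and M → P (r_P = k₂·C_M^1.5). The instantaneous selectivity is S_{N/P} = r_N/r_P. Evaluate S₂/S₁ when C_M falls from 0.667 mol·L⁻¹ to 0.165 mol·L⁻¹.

8.13

S_{N/P} = (k₁/k₂)·C_M^-1.5, so S₂/S₁ = (C_{M,2}/C_{M,1})^-1.5.
= (0.165/0.667)^(-1.5) = (0.2474)^(-1.5) = 8.13.
Selectivity toward N rises as C_M falls — low-concentration operation is favoured.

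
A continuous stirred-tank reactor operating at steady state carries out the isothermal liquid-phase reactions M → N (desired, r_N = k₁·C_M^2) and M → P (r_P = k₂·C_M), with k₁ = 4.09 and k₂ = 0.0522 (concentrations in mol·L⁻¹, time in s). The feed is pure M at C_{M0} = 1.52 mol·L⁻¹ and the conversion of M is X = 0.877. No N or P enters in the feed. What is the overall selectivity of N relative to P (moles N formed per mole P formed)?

14.6

Exit C_M = C_{M0}(1−X) = 1.52×0.123 = 0.1870 mol·L⁻¹.
In a CSTR the entire volume is at exit conditions, so r_N = 4.09×0.1870^2 = 0.1430 and r_P = 0.0522×0.1870 = 0.009759.
Overall selectivity = C_N/C_P = r_Nτ/(r_Pτ) = r_N/r_P = 14.6.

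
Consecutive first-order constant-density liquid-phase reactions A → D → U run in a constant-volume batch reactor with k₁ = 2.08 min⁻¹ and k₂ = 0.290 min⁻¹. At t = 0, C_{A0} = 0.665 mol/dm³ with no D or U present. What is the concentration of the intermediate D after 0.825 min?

0.469 mol/dm³

For first-order series with pure A initially, C_D(t) = k₁C_{A0}/(k₂−k₁)·(e^(−k₁t) − e^(−k₂t)).
e^(−k₁t) = e^(−2.08×0.825) = e^(−1.716) = 0.1798; e^(−k₂t) = e^(−0.2392) = 0.7872.
C_D = 2.08×0.665/(0.290−2.08) × (0.1798−0.7872) = (-0.7727)×(-0.6074) = 0.4694 mol/dm³.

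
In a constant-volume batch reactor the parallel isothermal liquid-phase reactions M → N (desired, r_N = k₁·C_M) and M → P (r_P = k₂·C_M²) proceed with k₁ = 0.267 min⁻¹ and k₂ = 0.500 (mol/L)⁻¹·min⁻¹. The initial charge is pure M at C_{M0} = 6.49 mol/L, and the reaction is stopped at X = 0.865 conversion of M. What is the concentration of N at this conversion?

0.857 mol/L

C_M = C_{M0}(1−X) = 0.8762 mol/L.
Along a PFR/batch, dC_N/dC_M = −r_N/(r_N+r_P) = −k₁/(k₁+k₂·C_M).
Integrating from C_{M0} to C_M: C_N = (0.267/0.500)·ln[(0.267+0.500·6.49)/(0.267+0.500·0.876)] = 0.5340·ln(3.512/0.7051) = 0.8574 mol/L.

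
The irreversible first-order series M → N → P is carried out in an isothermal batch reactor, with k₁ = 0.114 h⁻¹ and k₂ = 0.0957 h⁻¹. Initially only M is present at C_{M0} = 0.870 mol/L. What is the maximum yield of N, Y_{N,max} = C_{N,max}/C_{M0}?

Evaluating C_N at t_opt = ln(k₂/k₁)/(k₂−k₁) gives C_{N,max}/C_{M0} = (k₁/k₂)^[k₂/(k₂−k₁)].
= (0.114/0.0957)^(0.0957/(0.0957−0.114)) = (1.191)^(-5.230) = 0.4005.

0.400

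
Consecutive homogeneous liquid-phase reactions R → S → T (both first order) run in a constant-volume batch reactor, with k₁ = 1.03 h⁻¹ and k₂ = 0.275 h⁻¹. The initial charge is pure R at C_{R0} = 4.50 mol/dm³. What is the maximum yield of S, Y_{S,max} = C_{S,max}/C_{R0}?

At the optimum, C_{S,max}/C_{R0} = (k₁/k₂)^[k₂/(k₂−k₁)].
= (1.03/0.275)^(0.275/(0.275−1.03)) = (3.745)^(-0.3642) = 0.6182.

0.618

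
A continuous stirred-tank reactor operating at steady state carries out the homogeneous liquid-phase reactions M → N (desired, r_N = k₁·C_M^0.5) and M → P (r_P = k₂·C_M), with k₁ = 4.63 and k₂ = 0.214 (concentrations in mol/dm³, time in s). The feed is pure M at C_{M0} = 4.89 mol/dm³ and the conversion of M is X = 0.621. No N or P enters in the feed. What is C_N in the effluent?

2.86 mol/dm³

Exit C_M = C_{M0}(1−X) = 4.89×0.379 = 1.853 mol/dm³.
A CSTR operates uniformly at the exit composition, giving r_N = 6.303 and r_P = 0.3966 (each k·C_M^n at C_M = 1.853).
Fraction of consumed M going to N: r_N/(r_N+r_P) = 0.9408.
C_N = 0.9408·C_{M0}·X = 0.9408×4.89×0.621 = 2.86 mol/dm³.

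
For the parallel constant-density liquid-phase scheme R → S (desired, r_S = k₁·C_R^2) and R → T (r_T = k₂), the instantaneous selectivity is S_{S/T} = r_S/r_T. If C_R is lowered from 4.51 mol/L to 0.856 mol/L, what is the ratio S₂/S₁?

S_{S/T} = (k₁/k₂)·C_R^2, so S₂/S₁ = (C_{R,2}/C_{R,1})^2.
= (0.856/4.51)^2 = (0.1898)^2 = 0.0360.
Selectivity toward S falls as C_R falls — high-concentration operation is favoured.

0.0360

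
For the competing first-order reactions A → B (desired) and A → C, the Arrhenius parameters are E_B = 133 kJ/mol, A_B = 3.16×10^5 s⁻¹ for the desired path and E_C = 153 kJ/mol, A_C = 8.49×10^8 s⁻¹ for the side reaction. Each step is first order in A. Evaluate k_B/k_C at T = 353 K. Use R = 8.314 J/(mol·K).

0.339

k_B/k_C = (A_B/A_C)·exp[−(E_B−E_C)/(RT)] = (A_B/A_C)·exp[(E_C−E_B)/(RT)].
(E_C−E_B)/(RT) = (153−133)×10³/(8.314×353) = 20000/2935 = 6.815.
k_B/k_C = (3.16×10^5/8.49×10^8)·exp(6.815) = 3.722×10^-4 × 911.1 = 0.339.
Since E_B < E_C, lowering the temperature improves selectivity toward B.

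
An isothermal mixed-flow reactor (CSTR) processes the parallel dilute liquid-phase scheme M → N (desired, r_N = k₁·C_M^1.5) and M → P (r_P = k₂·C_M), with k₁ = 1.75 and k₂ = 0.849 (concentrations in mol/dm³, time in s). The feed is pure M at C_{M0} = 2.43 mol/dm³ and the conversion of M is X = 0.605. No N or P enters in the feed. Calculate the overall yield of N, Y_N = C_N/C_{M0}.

Exit C_M = C_{M0}(1−X) = 2.43×0.395 = 0.9599 mol/dm³.
A CSTR operates uniformly at the exit composition, giving r_N = 1.646 and r_P = 0.8149 (each k·C_M^n at C_M = 0.9599).
Fraction of consumed M going to N: r_N/(r_N+r_P) = 0.6688.
C_N = 0.6688·C_{M0}·X = 0.6688×2.43×0.605 = 0.983 mol/dm³; Y_N = C_N/C_{M0} = 0.405.

0.405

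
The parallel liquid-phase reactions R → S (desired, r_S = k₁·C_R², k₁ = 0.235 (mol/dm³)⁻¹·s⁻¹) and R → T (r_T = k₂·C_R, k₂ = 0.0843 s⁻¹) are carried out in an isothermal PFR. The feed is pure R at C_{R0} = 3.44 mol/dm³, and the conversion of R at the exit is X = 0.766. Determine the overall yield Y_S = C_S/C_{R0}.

0.643

C_R = C_{R0}(1−X) = 0.8050 mol/dm³.
Along a PFR/batch, dC_T/dC_R = −r_T/(r_S+r_T) = −k₂/(k₂+k₁·C_R).
Integrating from C_{R0} to C_R: C_T = (0.0843/0.235)·ln[(0.0843+0.235·3.44)/(0.0843+0.235·0.805)] = 0.3587·ln(0.8927/0.2735) = 0.4244 mol/dm³.
Then C_S = (C_{R0}−C_R) − C_T = 2.635 − 0.4244 = 2.211 mol/dm³.
Y_S = C_S/C_{R0} = 2.211/3.44 = 0.643.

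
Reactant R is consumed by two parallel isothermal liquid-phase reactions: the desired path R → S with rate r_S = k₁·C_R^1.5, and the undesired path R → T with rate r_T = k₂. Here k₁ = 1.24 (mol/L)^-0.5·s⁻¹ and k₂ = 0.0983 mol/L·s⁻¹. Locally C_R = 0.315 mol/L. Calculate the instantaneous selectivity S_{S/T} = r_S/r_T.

S_{S/T} = r_S/r_T = (k₁·C_R^1.5)/(k₂) = (k₁/k₂)·C_R^1.5.
= (1.24×0.3150^1.5) / (0.0983) = 0.2192/0.09830 = 2.23.

2.23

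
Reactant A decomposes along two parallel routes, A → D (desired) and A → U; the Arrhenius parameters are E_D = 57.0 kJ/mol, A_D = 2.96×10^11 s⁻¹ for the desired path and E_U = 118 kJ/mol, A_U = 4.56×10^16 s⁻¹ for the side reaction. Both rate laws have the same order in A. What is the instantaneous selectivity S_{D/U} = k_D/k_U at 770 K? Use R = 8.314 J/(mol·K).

k_D/k_U = (A_D/A_U)·exp[−(E_D−E_U)/(RT)] = (A_D/A_U)·exp[(E_U−E_D)/(RT)].
(E_U−E_D)/(RT) = (118−57.0)×10³/(8.314×770) = 61000/6402 = 9.529.
k_D/k_U = (2.96×10^11/4.56×10^16)·exp(9.529) = 6.491×10^-6 × 13747 = 0.0892.
Since E_D < E_U, lowering the temperature improves selectivity toward D.

0.0892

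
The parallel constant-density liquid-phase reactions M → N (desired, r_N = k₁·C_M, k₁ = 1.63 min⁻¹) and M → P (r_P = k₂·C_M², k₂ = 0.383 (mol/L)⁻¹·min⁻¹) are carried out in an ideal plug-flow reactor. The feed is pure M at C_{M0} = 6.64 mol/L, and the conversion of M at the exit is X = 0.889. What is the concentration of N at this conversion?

C_M = C_{M0}(1−X) = 0.7370 mol/L.
Along a PFR/batch, dC_N/dC_M = −r_N/(r_N+r_P) = −k₁/(k₁+k₂·C_M).
Integrating from C_{M0} to C_M: C_N = (1.63/0.383)·ln[(1.63+0.383·6.64)/(1.63+0.383·0.737)] = 4.256·ln(4.173/1.912) = 3.321 mol/L.

3.32 mol/L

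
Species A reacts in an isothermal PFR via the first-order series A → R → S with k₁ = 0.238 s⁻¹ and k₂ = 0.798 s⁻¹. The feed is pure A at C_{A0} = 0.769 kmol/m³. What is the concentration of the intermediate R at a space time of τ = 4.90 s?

For first-order series with pure A initially, C_R(τ) = k₁C_{A0}/(k₂−k₁)·(e^(−k₁τ) − e^(−k₂τ)).
e^(−k₁τ) = e^(−0.238×4.90) = e^(−1.166) = 0.3115; e^(−k₂τ) = e^(−3.910) = 0.02004.
C_R = 0.238×0.769/(0.798−0.238) × (0.3115−0.02004) = 0.3268×0.2915 = 0.09527 kmol/m³.

0.0953 kmol/m³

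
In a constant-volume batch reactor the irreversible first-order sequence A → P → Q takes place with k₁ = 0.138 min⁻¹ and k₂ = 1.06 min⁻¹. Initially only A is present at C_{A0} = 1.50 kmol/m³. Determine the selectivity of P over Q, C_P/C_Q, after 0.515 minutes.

The intermediate concentration in a first-order A→B→C sequence is C_P = k₁C_{A0}(e^(−k₁t) − e^(−k₂t))/(k₂−k₁).
e^(−k₁t) = e^(−0.138×0.515) = e^(−0.07107) = 0.9314; e^(−k₂t) = e^(−0.5459) = 0.5793.
C_P = 0.138×1.50/(1.06−0.138) × (0.9314−0.5793) = 0.2245×0.3521 = 0.07905 kmol/m³.
C_A = C_{A0}e^(−k₁t) = 1.397 kmol/m³, so C_Q = C_{A0}−C_A−C_P = 0.02386 kmol/m³; C_P/C_Q = 3.31.

3.31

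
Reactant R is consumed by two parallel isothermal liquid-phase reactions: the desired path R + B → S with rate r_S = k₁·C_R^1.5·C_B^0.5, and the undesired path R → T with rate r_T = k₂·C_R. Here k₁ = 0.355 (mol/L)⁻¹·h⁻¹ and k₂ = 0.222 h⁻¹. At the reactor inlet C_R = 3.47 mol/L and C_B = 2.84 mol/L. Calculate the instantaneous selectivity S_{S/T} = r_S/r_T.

S_{S/T} = r_S/r_T = (k₁·C_R^1.5·C_B^0.5)/(k₂·C_R) = (k₁/k₂)·C_R^0.5·C_B^0.5.
= (0.355×3.470^1.5×2.840^0.5) / (0.222×3.470) = 3.867/0.7703 = 5.02.

5.02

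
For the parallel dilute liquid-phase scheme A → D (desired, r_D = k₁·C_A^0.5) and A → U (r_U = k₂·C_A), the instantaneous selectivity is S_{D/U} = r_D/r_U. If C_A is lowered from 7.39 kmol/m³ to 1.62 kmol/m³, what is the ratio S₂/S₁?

S_{D/U} = (k₁/k₂)·C_A^-0.5, so S₂/S₁ = (C_{A,2}/C_{A,1})^-0.5.
= (1.62/7.39)^(-0.5) = (0.2192)^(-0.5) = 2.14.
Selectivity toward D rises as C_A falls — low-concentration operation is favoured.

2.14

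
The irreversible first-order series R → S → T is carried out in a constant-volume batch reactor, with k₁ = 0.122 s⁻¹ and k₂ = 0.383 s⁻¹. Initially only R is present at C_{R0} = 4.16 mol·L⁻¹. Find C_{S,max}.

Evaluating C_S at t_opt = ln(k₂/k₁)/(k₂−k₁) gives C_{S,max}/C_{R0} = (k₁/k₂)^[k₂/(k₂−k₁)].
= (0.122/0.383)^(0.383/(0.383−0.122)) = (0.3185)^(1.467) = 0.1866.
C_{S,max} = 0.1866×4.16 = 0.776 mol·L⁻¹.

0.776 mol·L⁻¹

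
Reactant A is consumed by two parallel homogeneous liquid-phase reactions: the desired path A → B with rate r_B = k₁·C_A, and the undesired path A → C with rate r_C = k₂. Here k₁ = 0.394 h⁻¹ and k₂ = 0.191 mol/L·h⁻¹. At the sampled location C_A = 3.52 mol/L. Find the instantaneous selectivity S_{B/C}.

7.26

S_{B/C} = r_B/r_C = (k₁·C_A)/(k₂) = (k₁/k₂)·C_A.
= (0.394×3.520) / (0.191) = 1.387/0.1910 = 7.26.
Since the desired path is higher order in A, keeping C_A high (PFR or concentrated feed) favours B.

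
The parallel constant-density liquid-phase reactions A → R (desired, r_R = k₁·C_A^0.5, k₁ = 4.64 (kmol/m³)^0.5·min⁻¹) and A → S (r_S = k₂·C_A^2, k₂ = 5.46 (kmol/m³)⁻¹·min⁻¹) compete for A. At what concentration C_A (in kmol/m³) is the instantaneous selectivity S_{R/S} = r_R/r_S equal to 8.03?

0.224 kmol/m³

S_{R/S} = (k₁/k₂)·C_A^-1.5 ⇒ C_A = (S·k₂/k₁)^(1/(-1.5)).
= (8.03×5.46/4.64)^(-0.6667) = (9.449)^(-0.6667) = 0.224 kmol/m³.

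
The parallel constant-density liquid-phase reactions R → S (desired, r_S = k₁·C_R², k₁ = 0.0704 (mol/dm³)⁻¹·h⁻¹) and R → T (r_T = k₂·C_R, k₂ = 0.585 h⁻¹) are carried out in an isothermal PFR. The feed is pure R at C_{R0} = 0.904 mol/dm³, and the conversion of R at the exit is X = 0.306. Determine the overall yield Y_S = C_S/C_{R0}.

0.0258

C_R = C_{R0}(1−X) = 0.6274 mol/dm³.
Along a PFR/batch, dC_T/dC_R = −r_T/(r_S+r_T) = −k₂/(k₂+k₁·C_R).
Integrating from C_{R0} to C_R: C_T = (0.585/0.0704)·ln[(0.585+0.0704·0.904)/(0.585+0.0704·0.627)] = 8.310·ln(0.6486/0.6292) = 0.2533 mol/dm³.
Then C_S = (C_{R0}−C_R) − C_T = 0.2766 − 0.2533 = 0.02332 mol/dm³.
Y_S = C_S/C_{R0} = 0.02332/0.904 = 0.0258.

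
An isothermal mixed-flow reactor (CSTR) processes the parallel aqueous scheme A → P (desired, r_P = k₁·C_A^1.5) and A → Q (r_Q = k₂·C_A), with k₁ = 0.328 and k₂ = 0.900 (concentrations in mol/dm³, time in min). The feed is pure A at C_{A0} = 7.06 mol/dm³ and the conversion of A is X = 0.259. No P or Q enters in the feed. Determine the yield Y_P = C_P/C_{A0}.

Exit C_A = C_{A0}(1−X) = 7.06×0.741 = 5.231 mol/dm³.
Rates in a CSTR are evaluated at the outlet concentration: r_P = 0.328×5.231^1.5 = 3.925, r_Q = 0.900×5.231 = 4.708.
Fraction of consumed A going to P: r_P/(r_P+r_Q) = 0.4546.
C_P = 0.4546·C_{A0}·X = 0.4546×7.06×0.259 = 0.831 mol/dm³; Y_P = C_P/C_{A0} = 0.118.

0.118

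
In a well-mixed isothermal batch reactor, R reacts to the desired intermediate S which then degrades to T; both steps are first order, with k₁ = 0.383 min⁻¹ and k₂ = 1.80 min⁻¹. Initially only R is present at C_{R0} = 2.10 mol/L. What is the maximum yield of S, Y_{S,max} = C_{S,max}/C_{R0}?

0.140

For a first-order series the maximum intermediate yield is C_{S,max}/C_{R0} = (k₁/k₂)^[k₂/(k₂−k₁)].
= (0.383/1.80)^(1.80/(1.80−0.383)) = (0.2128)^(1.270) = 0.1400.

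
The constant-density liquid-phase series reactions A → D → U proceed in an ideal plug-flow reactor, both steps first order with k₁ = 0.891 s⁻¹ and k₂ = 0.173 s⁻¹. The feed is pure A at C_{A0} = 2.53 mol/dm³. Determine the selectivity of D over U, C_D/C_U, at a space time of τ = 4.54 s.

Solving the coupled first-order balances gives C_D(τ) = [k₁/(k₂−k₁)]·C_{A0}·(e^(−k₁τ) − e^(−k₂τ)).
e^(−k₁τ) = e^(−0.891×4.54) = e^(−4.045) = 0.01751; e^(−k₂τ) = e^(−0.7854) = 0.4559.
C_D = 0.891×2.53/(0.173−0.891) × (0.01751−0.4559) = (-3.140)×(-0.4384) = 1.376 mol/dm³.
C_A = C_{A0}e^(−k₁τ) = 0.04429 mol/dm³, so C_U = C_{A0}−C_A−C_D = 1.109 mol/dm³; C_D/C_U = 1.24.

1.24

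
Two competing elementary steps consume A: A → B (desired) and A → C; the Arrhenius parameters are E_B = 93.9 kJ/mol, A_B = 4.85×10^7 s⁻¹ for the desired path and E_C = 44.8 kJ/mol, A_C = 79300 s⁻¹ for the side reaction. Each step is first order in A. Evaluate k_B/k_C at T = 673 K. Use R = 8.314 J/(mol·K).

0.0945

Since both paths have the same order in A, the concentration cancels and S_{B/C} = k_B/k_C = (A_B/A_C)·exp[(E_C−E_B)/(RT)].
(E_C−E_B)/(RT) = (44.8−93.9)×10³/(8.314×673) = -49100/5595 = -8.775.
k_B/k_C = (4.85×10^7/79300)·exp(-8.775) = 611.6 × 1.545×10^-4 = 0.0945.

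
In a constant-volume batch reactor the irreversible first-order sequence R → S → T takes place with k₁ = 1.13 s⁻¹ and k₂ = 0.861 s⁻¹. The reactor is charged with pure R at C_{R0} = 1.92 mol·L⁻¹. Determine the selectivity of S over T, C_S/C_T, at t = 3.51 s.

For first-order series with pure R initially, C_S(t) = k₁C_{R0}/(k₂−k₁)·(e^(−k₁t) − e^(−k₂t)).
e^(−k₁t) = e^(−1.13×3.51) = e^(−3.966) = 0.01894; e^(−k₂t) = e^(−3.022) = 0.04870.
C_S = 1.13×1.92/(0.861−1.13) × (0.01894−0.04870) = (-8.065)×(-0.02975) = 0.2400 mol·L⁻¹.
C_R = C_{R0}e^(−k₁t) = 0.03637 mol·L⁻¹, so C_T = C_{R0}−C_R−C_S = 1.644 mol·L⁻¹; C_S/C_T = 0.146.

0.146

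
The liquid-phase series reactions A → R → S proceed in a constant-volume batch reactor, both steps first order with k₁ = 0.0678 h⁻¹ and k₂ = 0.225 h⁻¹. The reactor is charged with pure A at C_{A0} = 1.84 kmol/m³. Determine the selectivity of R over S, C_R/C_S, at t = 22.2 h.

For first-order series with pure A initially, C_R(t) = k₁C_{A0}/(k₂−k₁)·(e^(−k₁t) − e^(−k₂t)).
e^(−k₁t) = e^(−0.0678×22.2) = e^(−1.505) = 0.2220; e^(−k₂t) = e^(−4.995) = 0.006772.
C_R = 0.0678×1.84/(0.225−0.0678) × (0.2220−0.006772) = 0.7936×0.2152 = 0.1708 kmol/m³.
C_A = C_{A0}e^(−k₁t) = 0.4084 kmol/m³, so C_S = C_{A0}−C_A−C_R = 1.261 kmol/m³; C_R/C_S = 0.135.

0.135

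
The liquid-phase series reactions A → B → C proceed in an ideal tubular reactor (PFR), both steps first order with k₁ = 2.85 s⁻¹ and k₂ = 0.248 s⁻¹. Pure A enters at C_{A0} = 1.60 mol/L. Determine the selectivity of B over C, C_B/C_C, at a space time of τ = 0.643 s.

The intermediate concentration in a first-order A→B→C sequence is C_B = k₁C_{A0}(e^(−k₁τ) − e^(−k₂τ))/(k₂−k₁).
e^(−k₁τ) = e^(−2.85×0.643) = e^(−1.833) = 0.1600; e^(−k₂τ) = e^(−0.1595) = 0.8526.
C_B = 2.85×1.60/(0.248−2.85) × (0.1600−0.8526) = (-1.752)×(-0.6926) = 1.214 mol/L.
C_A = C_{A0}e^(−k₁τ) = 0.2560 mol/L, so C_C = C_{A0}−C_A−C_B = 0.1302 mol/L; C_B/C_C = 9.32.

9.32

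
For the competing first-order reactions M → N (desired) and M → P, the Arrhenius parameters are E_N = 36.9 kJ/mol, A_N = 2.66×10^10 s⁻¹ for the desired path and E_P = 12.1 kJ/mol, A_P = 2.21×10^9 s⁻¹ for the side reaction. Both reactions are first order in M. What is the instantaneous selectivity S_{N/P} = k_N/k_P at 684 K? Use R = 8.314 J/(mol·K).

0.154

k_N/k_P = (A_N/A_P)·exp[−(E_N−E_P)/(RT)] = (A_N/A_P)·exp[(E_P−E_N)/(RT)].
(E_P−E_N)/(RT) = (12.1−36.9)×10³/(8.314×684) = -24800/5687 = -4.361.
k_N/k_P = (2.66×10^10/2.21×10^9)·exp(-4.361) = 12.04 × 0.01277 = 0.154.
Since E_N > E_P, raising the temperature improves selectivity toward N.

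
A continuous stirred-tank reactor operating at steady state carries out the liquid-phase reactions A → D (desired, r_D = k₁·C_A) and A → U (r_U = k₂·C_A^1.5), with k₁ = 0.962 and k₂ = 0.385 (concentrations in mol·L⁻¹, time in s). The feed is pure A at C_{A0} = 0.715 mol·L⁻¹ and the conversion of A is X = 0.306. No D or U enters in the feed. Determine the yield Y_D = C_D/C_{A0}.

0.239

Exit C_A = C_{A0}(1−X) = 0.715×0.694 = 0.4962 mol·L⁻¹.
In a CSTR the entire volume is at exit conditions, so r_D = 0.962×0.4962 = 0.4774 and r_U = 0.385×0.4962^1.5 = 0.1346.
Fraction of consumed A going to D: r_D/(r_D+r_U) = 0.7801.
C_D = 0.7801·C_{A0}·X = 0.7801×0.715×0.306 = 0.171 mol·L⁻¹; Y_D = C_D/C_{A0} = 0.239.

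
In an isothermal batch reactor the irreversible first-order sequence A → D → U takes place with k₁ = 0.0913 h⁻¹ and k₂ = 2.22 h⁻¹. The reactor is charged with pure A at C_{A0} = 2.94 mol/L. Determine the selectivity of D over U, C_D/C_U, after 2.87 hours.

For first-order series with pure A initially, C_D(t) = k₁C_{A0}/(k₂−k₁)·(e^(−k₁t) − e^(−k₂t)).
e^(−k₁t) = e^(−0.0913×2.87) = e^(−0.2620) = 0.7695; e^(−k₂t) = e^(−6.371) = 0.001710.
C_D = 0.0913×2.94/(2.22−0.0913) × (0.7695−0.001710) = 0.1261×0.7678 = 0.09681 mol/L.
C_A = C_{A0}e^(−k₁t) = 2.262 mol/L, so C_U = C_{A0}−C_A−C_D = 0.5809 mol/L; C_D/C_U = 0.167.

0.167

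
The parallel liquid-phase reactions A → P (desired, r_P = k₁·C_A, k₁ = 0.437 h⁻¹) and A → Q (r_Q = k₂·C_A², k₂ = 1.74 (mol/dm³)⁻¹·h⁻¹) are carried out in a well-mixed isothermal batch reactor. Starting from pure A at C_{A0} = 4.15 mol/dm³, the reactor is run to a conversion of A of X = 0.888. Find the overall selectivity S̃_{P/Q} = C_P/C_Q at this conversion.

0.141

C_A = C_{A0}(1−X) = 0.4648 mol/dm³.
Along a PFR/batch, dC_P/dC_A = −r_P/(r_P+r_Q) = −k₁/(k₁+k₂·C_A).
Integrating from C_{A0} to C_A: C_P = (0.437/1.74)·ln[(0.437+1.74·4.15)/(0.437+1.74·0.465)] = 0.2511·ln(7.658/1.246) = 0.4561 mol/dm³.
C_Q = (C_{A0}−C_A)−C_P = 3.229 mol/dm³; S̃_{P/Q} = 0.4561/3.229 = 0.141.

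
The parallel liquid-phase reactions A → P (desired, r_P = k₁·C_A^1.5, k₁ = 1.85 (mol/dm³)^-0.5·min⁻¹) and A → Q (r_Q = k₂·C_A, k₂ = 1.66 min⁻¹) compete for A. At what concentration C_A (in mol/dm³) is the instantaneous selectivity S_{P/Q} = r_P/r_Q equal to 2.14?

3.69 mol/dm³

S_{P/Q} = (k₁/k₂)·C_A^0.5 ⇒ C_A = (S·k₂/k₁)^(2).
= (2.14×1.66/1.85)^(2) = (1.920)^(2) = 3.69 mol/dm³.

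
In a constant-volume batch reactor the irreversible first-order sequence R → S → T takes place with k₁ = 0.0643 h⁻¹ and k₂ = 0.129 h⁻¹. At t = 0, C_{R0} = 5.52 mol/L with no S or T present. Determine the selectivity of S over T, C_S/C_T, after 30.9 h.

0.158

Solving the coupled first-order balances gives C_S(t) = [k₁/(k₂−k₁)]·C_{R0}·(e^(−k₁t) − e^(−k₂t)).
e^(−k₁t) = e^(−0.0643×30.9) = e^(−1.987) = 0.1371; e^(−k₂t) = e^(−3.986) = 0.01857.
C_S = 0.0643×5.52/(0.129−0.0643) × (0.1371−0.01857) = 5.486×0.1186 = 0.6504 mol/L.
C_R = C_{R0}e^(−k₁t) = 0.7569 mol/L, so C_T = C_{R0}−C_R−C_S = 4.113 mol/L; C_S/C_T = 0.158.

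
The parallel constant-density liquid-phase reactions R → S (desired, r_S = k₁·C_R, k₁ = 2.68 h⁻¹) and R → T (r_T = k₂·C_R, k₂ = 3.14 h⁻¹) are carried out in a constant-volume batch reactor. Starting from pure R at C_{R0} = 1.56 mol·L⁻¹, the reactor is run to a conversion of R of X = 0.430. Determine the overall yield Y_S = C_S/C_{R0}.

0.198

C_R = C_{R0}(1−X) = 0.8892 mol·L⁻¹.
Both paths are first order in R, so the instantaneous fraction to S is constant: dC_S/d(−C_R) = k₁/(k₁+k₂) = 0.4605.
C_S = 0.4605·(C_{R0}−C_R) = 0.4605×0.6708 = 0.309 mol·L⁻¹.
Y_S = C_S/C_{R0} = 0.3089/1.56 = 0.198.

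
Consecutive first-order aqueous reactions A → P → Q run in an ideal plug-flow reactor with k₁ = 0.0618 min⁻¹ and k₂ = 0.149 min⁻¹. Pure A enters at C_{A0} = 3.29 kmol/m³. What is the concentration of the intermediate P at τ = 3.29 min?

0.475 kmol/m³

For first-order series with pure A initially, C_P(τ) = k₁C_{A0}/(k₂−k₁)·(e^(−k₁τ) − e^(−k₂τ)).
e^(−k₁τ) = e^(−0.0618×3.29) = e^(−0.2033) = 0.8160; e^(−k₂τ) = e^(−0.4902) = 0.6125.
C_P = 0.0618×3.29/(0.149−0.0618) × (0.8160−0.6125) = 2.332×0.2035 = 0.4745 kmol/m³.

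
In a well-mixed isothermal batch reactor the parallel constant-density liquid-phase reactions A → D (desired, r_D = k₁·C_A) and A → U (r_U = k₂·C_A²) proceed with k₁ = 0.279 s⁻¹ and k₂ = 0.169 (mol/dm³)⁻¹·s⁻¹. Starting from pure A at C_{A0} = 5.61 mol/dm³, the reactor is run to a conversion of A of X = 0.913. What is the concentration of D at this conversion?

C_A = C_{A0}(1−X) = 0.4881 mol/dm³.
Along a PFR/batch, dC_D/dC_A = −r_D/(r_D+r_U) = −k₁/(k₁+k₂·C_A).
Integrating from C_{A0} to C_A: C_D = (0.279/0.169)·ln[(0.279+0.169·5.61)/(0.279+0.169·0.488)] = 1.651·ln(1.227/0.3615) = 2.018 mol/dm³.

2.02 mol/dm³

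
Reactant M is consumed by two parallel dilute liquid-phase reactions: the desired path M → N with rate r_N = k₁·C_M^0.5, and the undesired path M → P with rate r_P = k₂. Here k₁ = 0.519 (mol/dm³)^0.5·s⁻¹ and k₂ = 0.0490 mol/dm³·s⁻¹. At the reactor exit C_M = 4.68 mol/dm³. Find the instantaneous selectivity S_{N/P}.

S_{N/P} = r_N/r_P = (k₁·C_M^0.5)/(k₂) = (k₁/k₂)·C_M^0.5.
= (0.519×4.680^0.5) / (0.0490) = 1.123/0.04900 = 22.9.
Since the desired path is higher order in M, keeping C_M high (PFR or concentrated feed) favours N.

22.9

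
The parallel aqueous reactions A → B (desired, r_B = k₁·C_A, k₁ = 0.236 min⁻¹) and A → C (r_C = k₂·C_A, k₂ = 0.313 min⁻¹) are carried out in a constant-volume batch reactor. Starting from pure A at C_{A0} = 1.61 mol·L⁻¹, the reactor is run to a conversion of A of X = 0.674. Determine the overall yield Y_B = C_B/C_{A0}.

0.290

C_A = C_{A0}(1−X) = 0.5249 mol·L⁻¹.
Both paths are first order in A, so the instantaneous fraction to B is constant: dC_B/d(−C_A) = k₁/(k₁+k₂) = 0.4299.
C_B = 0.4299·(C_{A0}−C_A) = 0.4299×1.085 = 0.466 mol·L⁻¹.
Y_B = C_B/C_{A0} = 0.4665/1.61 = 0.290.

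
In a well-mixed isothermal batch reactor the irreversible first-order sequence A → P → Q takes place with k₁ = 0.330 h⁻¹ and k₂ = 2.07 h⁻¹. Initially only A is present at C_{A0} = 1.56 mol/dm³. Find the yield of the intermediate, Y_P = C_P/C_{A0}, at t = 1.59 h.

0.105

For first-order series with pure A initially, C_P(t) = k₁C_{A0}/(k₂−k₁)·(e^(−k₁t) − e^(−k₂t)).
e^(−k₁t) = e^(−0.330×1.59) = e^(−0.5247) = 0.5917; e^(−k₂t) = e^(−3.291) = 0.03721.
C_P = 0.330×1.56/(2.07−0.330) × (0.5917−0.03721) = 0.2959×0.5545 = 0.1641 mol/dm³.
Y_P = C_P/C_{A0} = 0.1641/1.56 = 0.105.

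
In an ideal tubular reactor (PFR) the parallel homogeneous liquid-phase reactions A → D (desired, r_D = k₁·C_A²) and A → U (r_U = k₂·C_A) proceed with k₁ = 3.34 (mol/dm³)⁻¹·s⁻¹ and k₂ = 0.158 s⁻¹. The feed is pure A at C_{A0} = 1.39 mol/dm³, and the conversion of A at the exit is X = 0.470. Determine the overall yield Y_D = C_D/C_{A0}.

C_A = C_{A0}(1−X) = 0.7367 mol/dm³.
Along a PFR/batch, dC_U/dC_A = −r_U/(r_D+r_U) = −k₂/(k₂+k₁·C_A).
Integrating from C_{A0} to C_A: C_U = (0.158/3.34)·ln[(0.158+3.34·1.39)/(0.158+3.34·0.737)] = 0.04731·ln(4.801/2.619) = 0.02867 mol/dm³.
Then C_D = (C_{A0}−C_A) − C_U = 0.6533 − 0.02867 = 0.6246 mol/dm³.
Y_D = C_D/C_{A0} = 0.6246/1.39 = 0.449.

0.449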